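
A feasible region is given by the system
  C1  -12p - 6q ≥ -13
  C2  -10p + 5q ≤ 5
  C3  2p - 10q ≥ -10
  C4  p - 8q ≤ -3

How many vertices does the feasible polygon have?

Of the 6 pairwise boundary intersections, those satisfying every inequality are:
  (35/66, 73/66)
  (43/51, 49/102)
  (0, 1)
  (-1/3, 1/3)

4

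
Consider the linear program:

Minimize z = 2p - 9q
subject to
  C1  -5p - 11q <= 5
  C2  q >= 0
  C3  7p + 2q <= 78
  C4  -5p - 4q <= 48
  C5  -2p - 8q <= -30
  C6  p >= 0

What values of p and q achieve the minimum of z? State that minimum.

Vertices and z = 2p - 9q:
  (141/13, 27/26) → z = 321/26
  (0, 39) → z = -351
  (0, 15/4) → z = -135/4

p = 0, q = 39, minimum z = -351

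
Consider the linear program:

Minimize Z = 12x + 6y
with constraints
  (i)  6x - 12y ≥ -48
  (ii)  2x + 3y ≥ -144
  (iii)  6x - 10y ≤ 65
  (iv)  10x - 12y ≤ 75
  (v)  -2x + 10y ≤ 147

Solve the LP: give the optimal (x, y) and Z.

x = -312/7, y = -128/7, minimum Z = -4512/7

Feasible corners and Z = 12x + 6y:
  (-312/7, -128/7) → Z = -4512/7
  (123/4, 155/8) → Z = 1941/4
  (-1245/38, -497/19) → Z = -10452/19
  (-15/14, -50/7) → Z = -390/7

The binding constraints are 6x - 12y = -48 and 2x + 3y = -144.
Solving simultaneously gives x = -312/7, y = -128/7.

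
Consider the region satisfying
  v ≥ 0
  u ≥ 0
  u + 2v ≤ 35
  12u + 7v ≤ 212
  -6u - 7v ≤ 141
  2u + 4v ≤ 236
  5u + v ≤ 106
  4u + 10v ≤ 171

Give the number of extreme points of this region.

Intersecting each pair of boundary lines and keeping only the points that satisfy every inequality leaves:
  (0, 0)
  (53/3, 0)
  (0, 171/10)
  (179/17, 208/17)
  (4, 31/2)

5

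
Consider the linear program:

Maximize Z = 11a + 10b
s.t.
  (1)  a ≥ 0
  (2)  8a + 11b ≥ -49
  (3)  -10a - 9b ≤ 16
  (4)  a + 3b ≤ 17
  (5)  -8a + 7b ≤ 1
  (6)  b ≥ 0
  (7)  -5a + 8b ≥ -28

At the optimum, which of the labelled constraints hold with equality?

Feasible corners and Z = 11a + 10b:
  (0, 1/7) → Z = 10/7
  (0, 0) → Z = 0
  (116/31, 137/31) → Z = 2646/31
  (220/23, 57/23) → Z = 130
  (28/5, 0) → Z = 308/5

The maximum is at (220/23, 57/23). Substituting into each constraint, equality holds for (4) and (7); the remaining constraints have slack.

(4) and (7)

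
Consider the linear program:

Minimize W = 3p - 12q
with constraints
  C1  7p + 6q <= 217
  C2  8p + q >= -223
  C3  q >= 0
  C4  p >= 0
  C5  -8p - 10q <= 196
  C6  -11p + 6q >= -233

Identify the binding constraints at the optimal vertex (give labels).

C1 and C4

Vertices and W = 3p - 12q:
  (0, 217/6) → W = -434
  (25, 7) → W = -9
  (0, 0) → W = 0
  (233/11, 0) → W = 699/11

The minimum is at (0, 217/6). Substituting into each constraint, equality holds for C1 and C4; the remaining constraints have slack.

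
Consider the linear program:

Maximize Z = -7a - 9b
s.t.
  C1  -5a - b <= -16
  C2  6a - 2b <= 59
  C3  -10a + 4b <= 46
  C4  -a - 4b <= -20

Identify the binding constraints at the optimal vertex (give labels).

C1 and C4

Corner points and Z = -7a - 9b:
  (3/5, 13) → Z = -606/5
  (44/19, 84/19) → Z = -56
  (82, 433/2) → Z = -5045/2
  (138/13, 61/26) → Z = -2481/26

The maximum is at (44/19, 84/19). Substituting into each constraint, equality holds for C1 and C4; the remaining constraints have slack.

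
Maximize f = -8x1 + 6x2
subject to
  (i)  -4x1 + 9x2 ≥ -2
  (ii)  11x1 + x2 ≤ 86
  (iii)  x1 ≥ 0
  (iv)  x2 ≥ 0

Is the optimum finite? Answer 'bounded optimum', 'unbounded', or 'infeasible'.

Vertices and f = -8x1 + 6x2:
  (776/103, 322/103) → f = -4276/103
  (1/2, 0) → f = -4
  (0, 86) → f = 516
  (0, 0) → f = 0
The feasible region has finitely many vertices and no improving ray; the maximum is 516 at (0, 86).

bounded optimum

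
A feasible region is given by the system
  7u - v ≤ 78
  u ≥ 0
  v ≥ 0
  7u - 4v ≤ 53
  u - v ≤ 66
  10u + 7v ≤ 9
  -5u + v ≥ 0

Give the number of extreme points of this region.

3

Of the 21 pairwise boundary intersections, those satisfying every inequality are:
  (0, 0)
  (0, 9/7)
  (1/5, 1)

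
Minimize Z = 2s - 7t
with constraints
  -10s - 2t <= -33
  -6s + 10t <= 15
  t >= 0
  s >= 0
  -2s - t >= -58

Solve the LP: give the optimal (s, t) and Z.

s = 565/26, t = 189/13, minimum Z = -758/13

Corner points and Z = 2s - 7t:
  (75/28, 87/28) → Z = -459/28
  (33/10, 0) → Z = 33/5
  (565/26, 189/13) → Z = -758/13
  (29, 0) → Z = 58

At the optimal vertex, -6s + 10t = 15 and -2s - t = -58.
Solving simultaneously gives s = 565/26, t = 189/13.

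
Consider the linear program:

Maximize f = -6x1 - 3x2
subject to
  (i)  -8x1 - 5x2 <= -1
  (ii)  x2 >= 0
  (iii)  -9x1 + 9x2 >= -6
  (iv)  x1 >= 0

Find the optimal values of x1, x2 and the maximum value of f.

x1 = 0, x2 = 1/5, maximum f = -3/5

Corner points and f = -6x1 - 3x2:
  (1/8, 0) → f = -3/4
  (0, 1/5) → f = -3/5
  (2/3, 0) → f = -4
The feasible region is unbounded (it extends along (0, 1), (1, 1)), but f strictly decreases along every unbounded feasible direction, so there is no improving ray and the maximum is attained at a vertex.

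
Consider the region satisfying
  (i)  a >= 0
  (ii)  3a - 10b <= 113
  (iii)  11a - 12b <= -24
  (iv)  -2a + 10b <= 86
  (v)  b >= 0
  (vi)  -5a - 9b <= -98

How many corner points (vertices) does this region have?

Pairwise boundary intersections that survive every other constraint:
  (396/43, 449/43)
  (320/53, 1198/159)
  (103/34, 313/34)

3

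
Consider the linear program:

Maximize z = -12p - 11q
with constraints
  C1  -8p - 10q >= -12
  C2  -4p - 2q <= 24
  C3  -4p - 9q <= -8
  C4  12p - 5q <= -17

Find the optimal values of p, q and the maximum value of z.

p = -58/7, q = 32/7, maximum z = 344/7

Vertices and z = -12p - 11q:
  (-11, 10) → z = 22
  (-11/16, 7/4) → z = -11
  (-58/7, 32/7) → z = 344/7
  (-113/128, 41/32) → z = -7/2

The binding constraints are -4p - 2q = 24 and -4p - 9q = -8.
Solving simultaneously gives p = -58/7, q = 32/7.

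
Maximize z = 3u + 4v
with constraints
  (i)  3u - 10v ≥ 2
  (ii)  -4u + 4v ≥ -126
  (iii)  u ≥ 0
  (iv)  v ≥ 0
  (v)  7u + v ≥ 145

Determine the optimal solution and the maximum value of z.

u = 313/7, v = 185/14, maximum z = 187

Extreme points and z = 3u + 4v:
  (313/7, 185/14) → z = 187
  (1452/73, 421/73) → z = 6040/73
  (63/2, 0) → z = 189/2
  (145/7, 0) → z = 435/7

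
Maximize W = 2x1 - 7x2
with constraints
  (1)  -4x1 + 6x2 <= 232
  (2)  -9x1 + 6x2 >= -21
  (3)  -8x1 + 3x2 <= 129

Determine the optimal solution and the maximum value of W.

x1 = -279/7, x2 = -443/7, maximum W = 2543/7

Corner points and W = 2x1 - 7x2:
  (253/5, 362/5) → W = -2028/5
  (-13/6, 335/9) → W = -2384/9
  (-279/7, -443/7) → W = 2543/7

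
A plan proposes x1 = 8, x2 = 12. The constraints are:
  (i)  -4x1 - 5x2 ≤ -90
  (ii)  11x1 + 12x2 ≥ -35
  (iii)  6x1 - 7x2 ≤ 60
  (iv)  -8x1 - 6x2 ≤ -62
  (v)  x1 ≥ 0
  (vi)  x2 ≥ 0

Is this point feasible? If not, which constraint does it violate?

(i): -92 ≤ -90 ✓
(ii): 232 ≥ -35 ✓
(iii): -36 ≤ 60 ✓
(iv): -136 ≤ -62 ✓
(v): 8 ≥ 0 ✓
(vi): 12 ≥ 0 ✓

feasible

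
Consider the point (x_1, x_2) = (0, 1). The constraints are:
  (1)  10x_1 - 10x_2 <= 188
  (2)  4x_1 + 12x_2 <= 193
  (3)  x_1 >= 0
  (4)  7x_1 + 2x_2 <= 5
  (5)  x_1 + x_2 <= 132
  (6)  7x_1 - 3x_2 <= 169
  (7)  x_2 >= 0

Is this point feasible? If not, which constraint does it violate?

(1): -10 ≤ 188 ✓
(2): 12 ≤ 193 ✓
(3): 0 ≥ 0 ✓
(4): 2 ≤ 5 ✓
(5): 1 ≤ 132 ✓
(6): -3 ≤ 169 ✓
(7): 1 ≥ 0 ✓

feasible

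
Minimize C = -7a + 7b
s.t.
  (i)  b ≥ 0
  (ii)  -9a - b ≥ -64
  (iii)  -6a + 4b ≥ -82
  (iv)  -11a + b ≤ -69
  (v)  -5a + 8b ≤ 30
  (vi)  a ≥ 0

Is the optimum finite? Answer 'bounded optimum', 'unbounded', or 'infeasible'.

Extreme points and C = -7a + 7b:
  (64/9, 0) → C = -448/9
  (69/11, 0) → C = -483/11
  (133/20, 83/20) → C = -35/2
The feasible region has finitely many vertices and no improving ray; the minimum is -448/9 at (64/9, 0).

bounded optimum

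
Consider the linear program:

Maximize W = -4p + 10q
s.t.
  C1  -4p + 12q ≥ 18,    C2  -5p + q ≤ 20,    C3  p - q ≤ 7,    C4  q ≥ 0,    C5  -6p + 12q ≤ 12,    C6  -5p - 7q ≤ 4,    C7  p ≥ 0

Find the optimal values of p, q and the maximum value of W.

p = 16, q = 9, maximum W = 26

Extreme points and W = -4p + 10q:
  (51/4, 23/4) → W = 13/2
  (3, 5/2) → W = 13
  (16, 9) → W = 26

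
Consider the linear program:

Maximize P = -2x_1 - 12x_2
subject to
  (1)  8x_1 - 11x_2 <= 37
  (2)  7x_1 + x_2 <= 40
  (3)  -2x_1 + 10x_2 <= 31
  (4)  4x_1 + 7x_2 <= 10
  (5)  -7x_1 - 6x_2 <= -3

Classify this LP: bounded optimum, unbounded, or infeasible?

Corner points and P = -2x_1 - 12x_2:
  (369/100, -17/25) → P = 39/50
  (51/25, -47/25) → P = 462/25
  (-39/25, 58/25) → P = -618/25
The feasible region has finitely many vertices and no improving ray; the maximum is 462/25 at (51/25, -47/25).

bounded optimum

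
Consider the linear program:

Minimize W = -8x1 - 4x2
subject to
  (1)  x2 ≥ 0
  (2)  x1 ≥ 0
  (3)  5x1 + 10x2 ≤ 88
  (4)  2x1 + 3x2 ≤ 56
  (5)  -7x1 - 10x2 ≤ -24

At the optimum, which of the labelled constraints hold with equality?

Vertices and W = -8x1 - 4x2:
  (88/5, 0) → W = -704/5
  (24/7, 0) → W = -192/7
  (0, 44/5) → W = -176/5
  (0, 12/5) → W = -48/5

The minimum is at (88/5, 0). Substituting into each constraint, equality holds for (1) and (3); the remaining constraints have slack.

(1) and (3)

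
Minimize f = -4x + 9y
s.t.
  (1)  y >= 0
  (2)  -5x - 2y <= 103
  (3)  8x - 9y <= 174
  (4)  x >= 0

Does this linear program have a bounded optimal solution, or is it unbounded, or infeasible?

bounded optimum

Vertices and f = -4x + 9y:
  (87/4, 0) → f = -87
  (0, 0) → f = 0
The feasible region has finitely many vertices and no improving ray; the minimum is -87 at (87/4, 0).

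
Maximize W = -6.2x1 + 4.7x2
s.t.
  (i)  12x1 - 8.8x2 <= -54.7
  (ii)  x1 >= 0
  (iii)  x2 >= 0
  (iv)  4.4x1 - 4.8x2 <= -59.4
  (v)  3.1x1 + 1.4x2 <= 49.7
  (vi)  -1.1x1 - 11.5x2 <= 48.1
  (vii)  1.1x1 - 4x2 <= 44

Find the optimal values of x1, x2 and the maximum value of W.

x1 = 0, x2 = 35.5, maximum W = 166.85

Corner points and W = -6.2x1 + 4.7x2:
  (0, 99/8) → W = 4653/80
  (0, 71/2) → W = 3337/20
  (3885/526, 20141/1052) → W = 464887/10520

The optimum lies where x1 = 0 and 3.1x1 + 1.4x2 = 49.7.
Solving simultaneously gives x1 = 0, x2 = 71/2.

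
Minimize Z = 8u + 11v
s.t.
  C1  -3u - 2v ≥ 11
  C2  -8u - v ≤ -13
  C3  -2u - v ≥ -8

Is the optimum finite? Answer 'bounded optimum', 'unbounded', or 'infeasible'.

From the feasible point (37/13, -127/13), moving in the direction (1, -8) keeps every constraint satisfied while Z decreases without bound.

unbounded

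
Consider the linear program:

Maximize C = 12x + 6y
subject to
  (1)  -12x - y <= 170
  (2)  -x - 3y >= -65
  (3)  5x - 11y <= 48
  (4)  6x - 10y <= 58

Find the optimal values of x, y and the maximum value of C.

x = 206/7, y = 83/7, maximum C = 2970/7

Feasible corners and C = 12x + 6y:
  (-115/7, 190/7) → C = -240/7
  (-1822/137, -1426/137) → C = -30420/137
  (206/7, 83/7) → C = 2970/7
  (79/8, 1/8) → C = 477/4

At the optimal vertex, -x - 3y = -65 and 6x - 10y = 58.
Solving simultaneously gives x = 206/7, y = 83/7.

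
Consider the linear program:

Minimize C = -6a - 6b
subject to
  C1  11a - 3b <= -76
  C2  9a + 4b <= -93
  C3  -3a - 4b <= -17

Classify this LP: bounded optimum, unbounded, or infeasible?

From the feasible point (-55/3, 18), moving in the direction (-4, 9) keeps every constraint satisfied while C decreases without bound.

unbounded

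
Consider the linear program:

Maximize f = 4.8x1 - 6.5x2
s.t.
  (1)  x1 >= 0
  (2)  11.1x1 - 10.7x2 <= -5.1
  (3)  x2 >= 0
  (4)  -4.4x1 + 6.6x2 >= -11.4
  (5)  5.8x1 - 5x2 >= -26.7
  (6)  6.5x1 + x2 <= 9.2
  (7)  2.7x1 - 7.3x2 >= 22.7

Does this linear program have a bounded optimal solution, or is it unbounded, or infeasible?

infeasible

The boundaries x1 = 0 and 11.1x1 - 10.7x2 = -5.1 meet at (0, 51/107), but that point violates 2.7x1 - 7.3x2 ≥ 22.7. Every candidate vertex is excluded by some other constraint, so the feasible region is empty.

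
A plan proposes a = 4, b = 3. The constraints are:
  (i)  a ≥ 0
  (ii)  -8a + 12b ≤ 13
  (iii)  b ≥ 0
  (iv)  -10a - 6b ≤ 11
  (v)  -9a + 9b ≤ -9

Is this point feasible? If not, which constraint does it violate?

feasible

(i): 4 ≥ 0 ✓
(ii): 4 ≤ 13 ✓
(iii): 3 ≥ 0 ✓
(iv): -58 ≤ 11 ✓
(v): -9 ≤ -9 ✓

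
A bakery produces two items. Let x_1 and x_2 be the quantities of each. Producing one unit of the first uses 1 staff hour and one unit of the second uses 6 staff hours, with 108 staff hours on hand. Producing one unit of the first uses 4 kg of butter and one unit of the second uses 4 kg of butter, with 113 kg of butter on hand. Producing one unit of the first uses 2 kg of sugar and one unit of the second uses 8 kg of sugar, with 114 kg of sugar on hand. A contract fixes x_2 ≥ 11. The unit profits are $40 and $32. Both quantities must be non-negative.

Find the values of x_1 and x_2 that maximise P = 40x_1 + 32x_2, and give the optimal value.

x_1 = 13, x_2 = 11, maximum P = 872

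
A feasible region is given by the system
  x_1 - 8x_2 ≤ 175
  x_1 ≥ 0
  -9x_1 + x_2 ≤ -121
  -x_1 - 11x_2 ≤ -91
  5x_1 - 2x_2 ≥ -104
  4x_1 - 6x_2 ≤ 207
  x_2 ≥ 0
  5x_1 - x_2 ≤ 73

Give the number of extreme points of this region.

Intersecting each pair of boundary lines and keeping only the points that satisfy every inequality leaves:
  (711/50, 349/50)
  (346/13, 1541/13)
  (447/28, 191/28)
  (50, 177)

4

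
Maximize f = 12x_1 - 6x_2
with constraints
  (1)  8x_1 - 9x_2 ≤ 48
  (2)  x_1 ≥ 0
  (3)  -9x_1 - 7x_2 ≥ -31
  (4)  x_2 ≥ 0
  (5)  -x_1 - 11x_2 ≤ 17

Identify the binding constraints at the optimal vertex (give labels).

(3) and (4)

Corner points and f = 12x_1 - 6x_2:
  (0, 31/7) → f = -186/7
  (0, 0) → f = 0
  (31/9, 0) → f = 124/3

The maximum is at (31/9, 0). Substituting into each constraint, equality holds for (3) and (4); the remaining constraints have slack.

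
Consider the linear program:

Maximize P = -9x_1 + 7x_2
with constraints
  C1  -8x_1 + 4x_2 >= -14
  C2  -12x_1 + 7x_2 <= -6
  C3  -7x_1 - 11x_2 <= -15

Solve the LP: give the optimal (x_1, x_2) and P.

Feasible corners and P = -9x_1 + 7x_2:
  (37/4, 15) → P = 87/4
  (107/58, 11/58) → P = -443/29
  (171/181, 138/181) → P = -573/181

x_1 = 37/4, x_2 = 15, maximum P = 87/4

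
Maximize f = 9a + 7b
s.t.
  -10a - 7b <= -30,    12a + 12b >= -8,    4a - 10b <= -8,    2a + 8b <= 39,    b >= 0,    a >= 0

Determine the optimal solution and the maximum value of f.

The optimum lies where 4a - 10b = -8 and 2a + 8b = 39.
Solving simultaneously gives a = 163/26, b = 43/13.

a = 163/26, b = 43/13, maximum f = 2069/26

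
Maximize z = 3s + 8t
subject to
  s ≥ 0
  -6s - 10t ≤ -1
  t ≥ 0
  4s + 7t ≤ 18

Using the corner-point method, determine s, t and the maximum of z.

Corner points and z = 3s + 8t:
  (0, 1/10) → z = 4/5
  (0, 18/7) → z = 144/7
  (1/6, 0) → z = 1/2
  (9/2, 0) → z = 27/2

The optimum lies where s = 0 and 4s + 7t = 18.
Solving simultaneously gives s = 0, t = 18/7.

s = 0, t = 18/7, maximum z = 144/7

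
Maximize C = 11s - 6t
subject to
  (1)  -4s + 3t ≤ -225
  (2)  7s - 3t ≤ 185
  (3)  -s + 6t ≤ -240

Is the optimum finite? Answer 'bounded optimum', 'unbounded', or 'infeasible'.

unbounded

From the feasible point (-40/3, -835/9), moving in the direction (-3, -7) keeps every constraint satisfied while C increases without bound.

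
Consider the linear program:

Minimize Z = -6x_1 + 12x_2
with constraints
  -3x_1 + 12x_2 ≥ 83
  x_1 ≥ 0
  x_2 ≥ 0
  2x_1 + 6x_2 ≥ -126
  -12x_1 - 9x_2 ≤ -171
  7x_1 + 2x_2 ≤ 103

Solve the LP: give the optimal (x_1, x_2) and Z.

Corner points and Z = -6x_1 + 12x_2:
  (145/19, 503/57) → Z = 1142/19
  (107/9, 89/9) → Z = 142/3
  (0, 19) → Z = 228
  (0, 103/2) → Z = 618

x_1 = 107/9, x_2 = 89/9, minimum Z = 142/3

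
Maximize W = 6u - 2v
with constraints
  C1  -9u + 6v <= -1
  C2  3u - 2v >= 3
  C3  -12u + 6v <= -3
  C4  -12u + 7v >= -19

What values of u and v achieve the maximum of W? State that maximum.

u = 17/3, v = 7, maximum W = 20

Extreme points and W = 6u - 2v:
  (-2, -9/2) → W = -3
  (17/3, 7) → W = 20
  (-31/4, -16) → W = -29/2

The binding constraints are 3u - 2v = 3 and -12u + 7v = -19.
Solving simultaneously gives u = 17/3, v = 7.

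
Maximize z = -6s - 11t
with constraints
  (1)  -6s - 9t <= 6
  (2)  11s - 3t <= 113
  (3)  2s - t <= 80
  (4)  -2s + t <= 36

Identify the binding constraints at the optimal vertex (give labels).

(1) and (2)

Feasible corners and z = -6s - 11t:
  (111/13, -248/39) → z = 730/39
  (-55/4, 17/2) → z = -11
  (221/5, 622/5) → z = -8168/5

The maximum is at (111/13, -248/39). Substituting into each constraint, equality holds for (1) and (2); the remaining constraints have slack.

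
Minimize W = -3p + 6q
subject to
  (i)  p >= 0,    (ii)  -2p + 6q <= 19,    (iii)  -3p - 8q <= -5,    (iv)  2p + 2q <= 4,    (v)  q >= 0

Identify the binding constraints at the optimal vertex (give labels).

(iv) and (v)

Corner points and W = -3p + 6q:
  (0, 5/8) → W = 15/4
  (0, 2) → W = 12
  (5/3, 0) → W = -5
  (2, 0) → W = -6

The minimum is at (2, 0). Substituting into each constraint, equality holds for (iv) and (v); the remaining constraints have slack.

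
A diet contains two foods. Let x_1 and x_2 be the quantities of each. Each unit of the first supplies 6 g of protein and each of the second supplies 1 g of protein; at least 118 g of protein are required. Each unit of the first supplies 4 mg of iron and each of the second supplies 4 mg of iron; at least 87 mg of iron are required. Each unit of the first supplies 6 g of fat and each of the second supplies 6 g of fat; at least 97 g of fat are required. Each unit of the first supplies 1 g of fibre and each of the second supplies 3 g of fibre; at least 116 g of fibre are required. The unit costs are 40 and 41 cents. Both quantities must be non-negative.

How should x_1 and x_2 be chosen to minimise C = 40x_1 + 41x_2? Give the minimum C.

x_1 = 14, x_2 = 34, minimum C = 1954

Feasible corners and C = 40x_1 + 41x_2:
  (0, 118) → C = 4838
  (116, 0) → C = 4640
  (14, 34) → C = 1954
The feasible region is unbounded (it extends along (0, 1), (1, 0)), but C strictly increases along every unbounded feasible direction, so there is no improving ray and the minimum is attained at a vertex.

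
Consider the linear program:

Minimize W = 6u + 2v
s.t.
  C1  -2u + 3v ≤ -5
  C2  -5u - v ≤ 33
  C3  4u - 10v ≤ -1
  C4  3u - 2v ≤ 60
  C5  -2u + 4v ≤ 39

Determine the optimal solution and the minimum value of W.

u = 53/8, v = 11/4, minimum W = 181/4

Feasible corners and W = 6u + 2v:
  (53/8, 11/4) → W = 181/4
  (34, 21) → W = 246
  (301/11, 243/22) → W = 2049/11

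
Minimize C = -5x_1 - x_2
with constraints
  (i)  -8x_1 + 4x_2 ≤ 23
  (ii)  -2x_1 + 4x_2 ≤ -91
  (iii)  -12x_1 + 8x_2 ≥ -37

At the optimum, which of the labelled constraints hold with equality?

Extreme points and C = -5x_1 - x_2:
  (-19, -129/4) → C = 509/4
  (-83/4, -143/4) → C = 279/2
  (-145/8, -509/16) → C = 1959/16

The minimum is at (-145/8, -509/16). Substituting into each constraint, equality holds for (ii) and (iii); the remaining constraints have slack.

(ii) and (iii)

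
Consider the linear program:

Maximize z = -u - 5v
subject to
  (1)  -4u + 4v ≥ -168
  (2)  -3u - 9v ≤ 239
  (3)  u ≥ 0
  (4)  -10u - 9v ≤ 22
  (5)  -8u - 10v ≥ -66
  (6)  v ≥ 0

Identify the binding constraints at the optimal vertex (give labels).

Vertices and z = -u - 5v:
  (0, 33/5) → z = -33
  (0, 0) → z = 0
  (33/4, 0) → z = -33/4

The maximum is at (0, 0). Substituting into each constraint, equality holds for (3) and (6); the remaining constraints have slack.

(3) and (6)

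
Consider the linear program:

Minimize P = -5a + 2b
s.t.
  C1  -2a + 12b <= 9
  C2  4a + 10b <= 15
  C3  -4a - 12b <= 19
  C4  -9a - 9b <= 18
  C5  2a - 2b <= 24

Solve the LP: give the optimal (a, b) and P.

Extreme points and P = -5a + 2b:
  (45/34, 33/34) → P = -159/34
  (-33/14, 5/14) → P = 25/2
  (135/14, -33/14) → P = -741/14
  (-5/8, -11/8) → P = 3/8
  (125/16, -67/16) → P = -759/16

The optimum lies where 4a + 10b = 15 and 2a - 2b = 24.
Solving simultaneously gives a = 135/14, b = -33/14.

a = 135/14, b = -33/14, minimum P = -741/14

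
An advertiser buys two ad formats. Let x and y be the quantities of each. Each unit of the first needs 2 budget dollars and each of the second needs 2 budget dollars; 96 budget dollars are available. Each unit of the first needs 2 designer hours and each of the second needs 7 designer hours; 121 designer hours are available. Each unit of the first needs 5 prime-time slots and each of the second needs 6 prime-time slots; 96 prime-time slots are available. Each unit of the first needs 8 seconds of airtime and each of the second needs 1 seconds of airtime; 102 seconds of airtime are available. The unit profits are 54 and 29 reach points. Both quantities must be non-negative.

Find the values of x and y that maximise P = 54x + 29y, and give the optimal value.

x = 12, y = 6, maximum P = 822

Vertices and P = 54x + 29y:
  (0, 0) → P = 0
  (0, 16) → P = 464
  (51/4, 0) → P = 1377/2
  (12, 6) → P = 822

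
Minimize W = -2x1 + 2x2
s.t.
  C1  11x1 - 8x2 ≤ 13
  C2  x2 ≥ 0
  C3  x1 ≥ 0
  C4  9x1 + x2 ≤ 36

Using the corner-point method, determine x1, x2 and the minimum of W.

x1 = 13/11, x2 = 0, minimum W = -26/11

Feasible corners and W = -2x1 + 2x2:
  (13/11, 0) → W = -26/11
  (301/83, 279/83) → W = -44/83
  (0, 0) → W = 0
  (0, 36) → W = 72

At the optimal vertex, 11x1 - 8x2 = 13 and x2 = 0.
Solving simultaneously gives x1 = 13/11, x2 = 0.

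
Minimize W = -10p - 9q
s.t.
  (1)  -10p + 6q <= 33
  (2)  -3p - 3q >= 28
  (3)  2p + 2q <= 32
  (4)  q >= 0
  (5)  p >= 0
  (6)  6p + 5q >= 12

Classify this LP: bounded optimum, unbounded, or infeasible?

The boundaries -10p + 6q = 33 and 2p + 2q = 32 meet at (63/16, 193/16), but that point violates -3p - 3q ≥ 28. Every candidate vertex is excluded by some other constraint, so the feasible region is empty.

infeasible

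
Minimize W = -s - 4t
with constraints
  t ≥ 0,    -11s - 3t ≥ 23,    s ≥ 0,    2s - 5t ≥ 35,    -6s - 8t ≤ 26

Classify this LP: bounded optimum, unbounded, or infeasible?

The boundaries t = 0 and 2s - 5t = 35 meet at (35/2, 0), but that point violates -11s - 3t ≥ 23. Every candidate vertex is excluded by some other constraint, so the feasible region is empty.

infeasible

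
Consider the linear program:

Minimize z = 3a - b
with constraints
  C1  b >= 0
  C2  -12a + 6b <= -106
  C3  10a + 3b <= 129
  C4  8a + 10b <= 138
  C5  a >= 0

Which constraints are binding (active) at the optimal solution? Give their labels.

C1 and C2

Corner points and z = 3a - b:
  (53/6, 0) → z = 53/2
  (129/10, 0) → z = 387/10
  (236/21, 101/21) → z = 607/21
  (219/19, 87/19) → z = 30

The minimum is at (53/6, 0). Substituting into each constraint, equality holds for C1 and C2; the remaining constraints have slack.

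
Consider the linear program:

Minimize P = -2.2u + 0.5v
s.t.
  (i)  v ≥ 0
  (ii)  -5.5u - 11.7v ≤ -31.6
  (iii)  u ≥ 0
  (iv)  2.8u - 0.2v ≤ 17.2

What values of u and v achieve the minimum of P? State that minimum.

Extreme points and P = -2.2u + 0.5v:
  (316/55, 0) → P = -316/25
  (43/7, 0) → P = -473/35
  (0, 316/117) → P = 158/117
The feasible region is unbounded (it extends along (0, 1), (1, 14)), but P strictly increases along every unbounded feasible direction, so there is no improving ray and the minimum is attained at a vertex.

The optimum lies where v = 0 and 2.8u - 0.2v = 17.2.
Solving simultaneously gives u = 43/7, v = 0.

u = 43/7, v = 0, minimum P = -473/35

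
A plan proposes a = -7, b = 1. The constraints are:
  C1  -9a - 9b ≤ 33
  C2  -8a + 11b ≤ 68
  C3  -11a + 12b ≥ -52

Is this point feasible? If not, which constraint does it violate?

not feasible — violates C1

Constraint C1: -9a - 9b = 54, which is not ≤ 33. All other constraints are satisfied.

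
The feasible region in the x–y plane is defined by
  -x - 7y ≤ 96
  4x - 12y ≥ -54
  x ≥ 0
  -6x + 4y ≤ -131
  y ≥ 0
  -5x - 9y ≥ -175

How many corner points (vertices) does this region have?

The feasible vertices (each the meet of two boundaries and inside every other half-plane) are:
  (131/6, 0)
  (1879/74, 395/74)
  (35, 0)

3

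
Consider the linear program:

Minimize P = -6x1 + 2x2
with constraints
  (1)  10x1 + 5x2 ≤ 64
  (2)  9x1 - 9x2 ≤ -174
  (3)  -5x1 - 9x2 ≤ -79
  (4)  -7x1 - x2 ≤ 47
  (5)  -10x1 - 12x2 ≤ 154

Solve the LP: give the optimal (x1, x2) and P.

Vertices and P = -6x1 + 2x2:
  (-98/45, 772/45) → P = 2132/45
  (-299/25, 918/25) → P = 726/5
  (-95/14, 527/42) → P = 1382/21
  (-251/29, 394/29) → P = 2294/29

x1 = -98/45, x2 = 772/45, minimum P = 2132/45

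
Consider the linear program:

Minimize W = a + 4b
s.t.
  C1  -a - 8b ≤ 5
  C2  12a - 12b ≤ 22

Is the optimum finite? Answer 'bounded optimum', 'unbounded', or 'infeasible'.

unbounded

From the feasible point (29/27, -41/54), moving in the direction (-8, 1) keeps every constraint satisfied while W decreases without bound.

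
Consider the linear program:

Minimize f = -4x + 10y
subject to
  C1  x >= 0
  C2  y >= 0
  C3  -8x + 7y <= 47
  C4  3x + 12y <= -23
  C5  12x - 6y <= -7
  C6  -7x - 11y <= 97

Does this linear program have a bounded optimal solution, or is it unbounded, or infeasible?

The boundaries x = 0 and -8x + 7y = 47 meet at (0, 47/7), but that point violates 3x + 12y ≤ -23. Every candidate vertex is excluded by some other constraint, so the feasible region is empty.

infeasible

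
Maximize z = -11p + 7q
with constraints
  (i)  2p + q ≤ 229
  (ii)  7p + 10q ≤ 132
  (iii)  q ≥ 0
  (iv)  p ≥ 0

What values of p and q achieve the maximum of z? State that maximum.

Corner points and z = -11p + 7q:
  (132/7, 0) → z = -1452/7
  (0, 66/5) → z = 462/5
  (0, 0) → z = 0

At the optimal vertex, 7p + 10q = 132 and p = 0.
Solving simultaneously gives p = 0, q = 66/5.

p = 0, q = 66/5, maximum z = 462/5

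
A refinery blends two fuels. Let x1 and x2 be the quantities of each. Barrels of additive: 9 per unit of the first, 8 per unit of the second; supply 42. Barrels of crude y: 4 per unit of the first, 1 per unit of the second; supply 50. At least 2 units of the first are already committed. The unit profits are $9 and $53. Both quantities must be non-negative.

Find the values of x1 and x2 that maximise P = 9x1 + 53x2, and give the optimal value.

Vertices and P = 9x1 + 53x2:
  (14/3, 0) → P = 42
  (2, 0) → P = 18
  (2, 3) → P = 177

The optimum lies where 9x1 + 8x2 = 42 and x1 = 2.
Solving simultaneously gives x1 = 2, x2 = 3.

x1 = 2, x2 = 3, maximum P = 177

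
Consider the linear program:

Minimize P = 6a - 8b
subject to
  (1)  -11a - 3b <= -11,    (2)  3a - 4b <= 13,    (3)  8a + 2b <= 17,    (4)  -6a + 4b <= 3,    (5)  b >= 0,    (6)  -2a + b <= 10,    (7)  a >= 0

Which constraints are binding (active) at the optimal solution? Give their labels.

(3) and (4)

Feasible corners and P = 6a - 8b:
  (35/62, 99/62) → P = -291/31
  (1, 0) → P = 6
  (31/22, 63/22) → P = -159/11
  (17/8, 0) → P = 51/4

The minimum is at (31/22, 63/22). Substituting into each constraint, equality holds for (3) and (4); the remaining constraints have slack.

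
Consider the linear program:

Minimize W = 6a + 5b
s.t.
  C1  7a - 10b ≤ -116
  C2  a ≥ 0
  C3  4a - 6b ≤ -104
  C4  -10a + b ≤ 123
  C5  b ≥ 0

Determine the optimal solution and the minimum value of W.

a = 0, b = 52/3, minimum W = 260/3

Corner points and W = 6a + 5b:
  (172, 132) → W = 1692
  (0, 52/3) → W = 260/3
  (0, 123) → W = 615
The feasible region is unbounded (it extends along (10, 7), (1, 10)), but W strictly increases along every unbounded feasible direction, so there is no improving ray and the minimum is attained at a vertex.

The optimum lies where a = 0 and 4a - 6b = -104.
Solving simultaneously gives a = 0, b = 52/3.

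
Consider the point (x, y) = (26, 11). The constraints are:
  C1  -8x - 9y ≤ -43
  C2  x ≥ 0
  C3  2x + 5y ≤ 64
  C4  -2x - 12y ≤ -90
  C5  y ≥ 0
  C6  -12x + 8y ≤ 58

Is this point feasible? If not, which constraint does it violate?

not feasible — violates C3

Constraint C3: 2x + 5y = 107, which is not ≤ 64. All other constraints are satisfied.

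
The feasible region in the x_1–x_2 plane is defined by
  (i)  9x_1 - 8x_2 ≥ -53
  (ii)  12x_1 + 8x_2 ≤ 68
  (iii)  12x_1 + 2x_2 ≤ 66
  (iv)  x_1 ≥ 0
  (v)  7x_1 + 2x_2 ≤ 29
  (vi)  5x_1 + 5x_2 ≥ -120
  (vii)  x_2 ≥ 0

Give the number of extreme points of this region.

5

Pairwise boundary intersections that survive every other constraint:
  (5/7, 52/7)
  (0, 53/8)
  (3, 4)
  (0, 0)
  (29/7, 0)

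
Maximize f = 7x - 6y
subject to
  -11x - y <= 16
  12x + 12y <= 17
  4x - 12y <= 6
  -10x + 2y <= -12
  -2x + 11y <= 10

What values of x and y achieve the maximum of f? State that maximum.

x = 23/16, y = -1/48, maximum f = 163/16

Feasible corners and f = 7x - 6y:
  (23/16, -1/48) → f = 163/16
  (89/72, 13/72) → f = 545/72
  (33/28, -3/28) → f = 249/28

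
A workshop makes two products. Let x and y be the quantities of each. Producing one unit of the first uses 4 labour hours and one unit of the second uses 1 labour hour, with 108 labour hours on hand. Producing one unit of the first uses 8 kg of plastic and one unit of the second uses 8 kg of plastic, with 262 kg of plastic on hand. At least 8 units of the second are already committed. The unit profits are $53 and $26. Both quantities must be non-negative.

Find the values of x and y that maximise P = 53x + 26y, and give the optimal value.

x = 99/4, y = 8, maximum P = 6079/4

The binding constraints are 8x + 8y = 262 and y = 8.
Solving simultaneously gives x = 99/4, y = 8.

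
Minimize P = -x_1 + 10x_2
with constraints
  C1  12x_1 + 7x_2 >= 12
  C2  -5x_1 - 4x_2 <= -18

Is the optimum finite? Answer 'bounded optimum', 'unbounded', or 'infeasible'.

From the feasible point (-6, 12), moving in the direction (4, -5) keeps every constraint satisfied while P decreases without bound.

unbounded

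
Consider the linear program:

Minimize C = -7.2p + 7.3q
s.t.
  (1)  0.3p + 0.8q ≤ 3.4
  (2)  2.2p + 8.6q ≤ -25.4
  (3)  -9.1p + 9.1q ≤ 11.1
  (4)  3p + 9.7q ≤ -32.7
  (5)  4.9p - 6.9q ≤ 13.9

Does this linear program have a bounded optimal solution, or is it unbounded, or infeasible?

Vertices and C = -7.2p + 7.3q:
  (-40524/11557, -26427/11557) → C = 988557/115570
  (-5077/455, -646/65) → C = 1363/175
  (-9080/6823, -20193/6823) → C = -820329/68230
The feasible region has finitely many vertices and no improving ray; the minimum is -820329/68230 at (-9080/6823, -20193/6823).

bounded optimum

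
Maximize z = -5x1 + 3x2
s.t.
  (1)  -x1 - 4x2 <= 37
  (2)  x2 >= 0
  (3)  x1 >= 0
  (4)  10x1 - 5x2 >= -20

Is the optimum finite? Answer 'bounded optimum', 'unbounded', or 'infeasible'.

From the feasible point (0, 0), moving in the direction (5, 10) keeps every constraint satisfied while z increases without bound.

unbounded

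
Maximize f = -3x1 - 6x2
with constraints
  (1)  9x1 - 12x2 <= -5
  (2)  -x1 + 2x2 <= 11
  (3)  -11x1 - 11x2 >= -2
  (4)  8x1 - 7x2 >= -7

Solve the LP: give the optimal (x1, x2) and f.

Corner points and f = -3x1 - 6x2:
  (-31/231, 73/231) → f = -115/77
  (-49/33, -23/33) → f = 95/11
  (-21/55, 31/55) → f = -123/55

x1 = -49/33, x2 = -23/33, maximum f = 95/11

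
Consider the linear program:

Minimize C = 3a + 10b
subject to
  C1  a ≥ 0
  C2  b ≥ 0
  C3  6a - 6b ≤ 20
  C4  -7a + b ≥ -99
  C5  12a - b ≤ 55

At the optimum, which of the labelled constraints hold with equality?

Vertices and C = 3a + 10b:
  (0, 0) → C = 0
  (10/3, 0) → C = 10
  (155/33, 15/11) → C = 305/11
The feasible region is unbounded (it extends along (0, 1), (1, 12)), but C strictly increases along every unbounded feasible direction, so there is no improving ray and the minimum is attained at a vertex.

The minimum is at (0, 0). Substituting into each constraint, equality holds for C1 and C2; the remaining constraints have slack.

C1 and C2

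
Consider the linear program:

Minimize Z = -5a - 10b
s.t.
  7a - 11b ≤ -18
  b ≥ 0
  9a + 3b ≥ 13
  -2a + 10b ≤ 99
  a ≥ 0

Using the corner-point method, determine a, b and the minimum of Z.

a = 303/16, b = 219/16, minimum Z = -3705/16

Vertices and Z = -5a - 10b:
  (89/120, 253/120) → Z = -595/24
  (303/16, 219/16) → Z = -3705/16
  (0, 13/3) → Z = -130/3
  (0, 99/10) → Z = -99

The binding constraints are 7a - 11b = -18 and -2a + 10b = 99.
Solving simultaneously gives a = 303/16, b = 219/16.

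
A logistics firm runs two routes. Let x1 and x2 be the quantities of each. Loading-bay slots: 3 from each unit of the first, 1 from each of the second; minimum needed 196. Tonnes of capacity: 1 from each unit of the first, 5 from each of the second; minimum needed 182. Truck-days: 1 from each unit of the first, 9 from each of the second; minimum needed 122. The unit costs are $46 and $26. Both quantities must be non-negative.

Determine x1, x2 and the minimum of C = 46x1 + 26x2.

x1 = 57, x2 = 25, minimum C = 3272

Extreme points and C = 46x1 + 26x2:
  (0, 196) → C = 5096
  (182, 0) → C = 8372
  (57, 25) → C = 3272
The feasible region is unbounded (it extends along (0, 1), (1, 0)), but C strictly increases along every unbounded feasible direction, so there is no improving ray and the minimum is attained at a vertex.

The binding constraints are 3x1 + x2 = 196 and x1 + 5x2 = 182.
Solving simultaneously gives x1 = 57, x2 = 25.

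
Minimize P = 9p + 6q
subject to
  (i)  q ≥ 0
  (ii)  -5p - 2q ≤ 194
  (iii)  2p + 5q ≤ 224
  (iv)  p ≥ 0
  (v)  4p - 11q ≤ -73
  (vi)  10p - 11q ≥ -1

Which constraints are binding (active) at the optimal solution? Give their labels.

Corner points and P = 9p + 6q:
  (2099/42, 521/21) → P = 8381/14
  (2459/72, 1121/36) → P = 11861/24
  (12, 11) → P = 174

The minimum is at (12, 11). Substituting into each constraint, equality holds for (v) and (vi); the remaining constraints have slack.

(v) and (vi)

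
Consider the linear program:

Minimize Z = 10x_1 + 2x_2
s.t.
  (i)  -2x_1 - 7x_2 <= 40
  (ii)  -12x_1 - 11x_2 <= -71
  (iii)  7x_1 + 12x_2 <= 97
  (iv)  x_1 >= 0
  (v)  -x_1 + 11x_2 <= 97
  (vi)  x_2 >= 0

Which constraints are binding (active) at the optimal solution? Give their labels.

Feasible corners and Z = 10x_1 + 2x_2:
  (0, 71/11) → Z = 142/11
  (71/12, 0) → Z = 355/6
  (0, 97/12) → Z = 97/6
  (97/7, 0) → Z = 970/7

The minimum is at (0, 71/11). Substituting into each constraint, equality holds for (ii) and (iv); the remaining constraints have slack.

(ii) and (iv)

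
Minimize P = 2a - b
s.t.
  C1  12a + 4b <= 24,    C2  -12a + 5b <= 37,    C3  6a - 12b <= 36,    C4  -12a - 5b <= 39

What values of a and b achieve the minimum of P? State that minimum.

Extreme points and P = 2a - b:
  (-7/27, 61/9) → P = -197/27
  (18/7, -12/7) → P = 48/7
  (-19/6, -1/5) → P = -92/15
  (-48/29, -111/29) → P = 15/29

The optimum lies where 12a + 4b = 24 and -12a + 5b = 37.
Solving simultaneously gives a = -7/27, b = 61/9.

a = -7/27, b = 61/9, minimum P = -197/27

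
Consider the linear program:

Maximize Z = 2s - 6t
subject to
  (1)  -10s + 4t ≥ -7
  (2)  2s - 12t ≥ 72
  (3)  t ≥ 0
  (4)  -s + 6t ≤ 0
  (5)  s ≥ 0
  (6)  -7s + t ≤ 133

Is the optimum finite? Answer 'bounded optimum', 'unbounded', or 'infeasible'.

infeasible

The boundaries -10s + 4t = -7 and t = 0 meet at (7/10, 0), but that point violates 2s - 12t ≥ 72. Every candidate vertex is excluded by some other constraint, so the feasible region is empty.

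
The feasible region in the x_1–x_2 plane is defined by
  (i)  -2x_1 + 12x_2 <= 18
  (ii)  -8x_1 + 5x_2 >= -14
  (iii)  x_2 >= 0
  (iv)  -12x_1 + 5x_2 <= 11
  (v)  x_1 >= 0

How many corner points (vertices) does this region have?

Intersecting each pair of boundary lines and keeping only the points that satisfy every inequality leaves:
  (3, 2)
  (0, 3/2)
  (7/4, 0)
  (0, 0)

4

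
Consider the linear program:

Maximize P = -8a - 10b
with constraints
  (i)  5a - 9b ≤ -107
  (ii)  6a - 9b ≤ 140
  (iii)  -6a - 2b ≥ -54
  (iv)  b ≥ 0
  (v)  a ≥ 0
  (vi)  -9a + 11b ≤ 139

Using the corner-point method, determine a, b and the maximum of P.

a = 0, b = 107/9, maximum P = -1070/9

Feasible corners and P = -8a - 10b:
  (17/4, 57/4) → P = -353/2
  (0, 107/9) → P = -1070/9
  (79/21, 110/7) → P = -3932/21
  (0, 139/11) → P = -1390/11

The binding constraints are 5a - 9b = -107 and a = 0.
Solving simultaneously gives a = 0, b = 107/9.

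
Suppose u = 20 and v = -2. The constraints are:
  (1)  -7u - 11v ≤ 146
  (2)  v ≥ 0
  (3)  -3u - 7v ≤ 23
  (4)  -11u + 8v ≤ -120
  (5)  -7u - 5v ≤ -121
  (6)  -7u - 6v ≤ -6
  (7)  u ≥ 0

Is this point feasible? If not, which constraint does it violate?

Constraint (2): v = -2, which is not ≥ 0. All other constraints are satisfied.

not feasible — violates (2)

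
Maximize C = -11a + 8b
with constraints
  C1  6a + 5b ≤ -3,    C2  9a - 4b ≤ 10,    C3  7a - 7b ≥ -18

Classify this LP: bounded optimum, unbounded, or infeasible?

From the feasible point (38/69, -29/23), moving in the direction (-7, -7) keeps every constraint satisfied while C increases without bound.

unbounded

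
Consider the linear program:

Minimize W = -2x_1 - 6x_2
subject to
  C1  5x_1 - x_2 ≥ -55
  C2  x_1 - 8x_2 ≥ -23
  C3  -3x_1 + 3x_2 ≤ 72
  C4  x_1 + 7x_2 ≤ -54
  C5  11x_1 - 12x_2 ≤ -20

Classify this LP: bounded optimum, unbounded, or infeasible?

Corner points and W = -2x_1 - 6x_2:
  (-439/36, -215/36) → W = 542/9
  (-640/49, -505/49) → W = 4310/49
  (-788/89, -574/89) → W = 5020/89
The feasible region has finitely many vertices and no improving ray; the minimum is 5020/89 at (-788/89, -574/89).

bounded optimum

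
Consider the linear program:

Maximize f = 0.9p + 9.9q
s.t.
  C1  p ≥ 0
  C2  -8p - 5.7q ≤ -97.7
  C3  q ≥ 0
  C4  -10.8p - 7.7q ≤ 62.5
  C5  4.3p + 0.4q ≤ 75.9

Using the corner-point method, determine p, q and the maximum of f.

p = 0, q = 189.75, maximum f = 1878.525

Corner points and f = 0.9p + 9.9q:
  (0, 977/57) → f = 32241/190
  (0, 759/4) → f = 75141/40
  (977/80, 0) → f = 8793/800
  (759/43, 0) → f = 6831/430

The optimum lies where p = 0 and 4.3p + 0.4q = 75.9.
Solving simultaneously gives p = 0, q = 759/4.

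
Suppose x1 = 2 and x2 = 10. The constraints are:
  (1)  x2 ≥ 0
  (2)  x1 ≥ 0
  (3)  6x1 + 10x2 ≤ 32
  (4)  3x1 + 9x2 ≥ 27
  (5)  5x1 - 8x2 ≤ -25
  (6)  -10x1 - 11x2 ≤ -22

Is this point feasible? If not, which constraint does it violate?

Constraint (3): 6x1 + 10x2 = 112, which is not ≤ 32. All other constraints are satisfied.

not feasible — violates (3)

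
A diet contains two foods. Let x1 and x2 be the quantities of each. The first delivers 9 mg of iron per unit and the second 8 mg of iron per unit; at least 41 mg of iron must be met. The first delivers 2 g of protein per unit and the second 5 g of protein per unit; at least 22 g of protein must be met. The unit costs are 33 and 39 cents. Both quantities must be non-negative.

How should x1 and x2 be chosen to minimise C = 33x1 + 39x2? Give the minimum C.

x1 = 1, x2 = 4, minimum C = 189

The feasible region is unbounded (it extends along (0, 1), (1, 0)), but C strictly increases along every unbounded feasible direction, so there is no improving ray and the minimum is attained at a vertex.

At the optimal vertex, 9x1 + 8x2 = 41 and 2x1 + 5x2 = 22.
Solving simultaneously gives x1 = 1, x2 = 4.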